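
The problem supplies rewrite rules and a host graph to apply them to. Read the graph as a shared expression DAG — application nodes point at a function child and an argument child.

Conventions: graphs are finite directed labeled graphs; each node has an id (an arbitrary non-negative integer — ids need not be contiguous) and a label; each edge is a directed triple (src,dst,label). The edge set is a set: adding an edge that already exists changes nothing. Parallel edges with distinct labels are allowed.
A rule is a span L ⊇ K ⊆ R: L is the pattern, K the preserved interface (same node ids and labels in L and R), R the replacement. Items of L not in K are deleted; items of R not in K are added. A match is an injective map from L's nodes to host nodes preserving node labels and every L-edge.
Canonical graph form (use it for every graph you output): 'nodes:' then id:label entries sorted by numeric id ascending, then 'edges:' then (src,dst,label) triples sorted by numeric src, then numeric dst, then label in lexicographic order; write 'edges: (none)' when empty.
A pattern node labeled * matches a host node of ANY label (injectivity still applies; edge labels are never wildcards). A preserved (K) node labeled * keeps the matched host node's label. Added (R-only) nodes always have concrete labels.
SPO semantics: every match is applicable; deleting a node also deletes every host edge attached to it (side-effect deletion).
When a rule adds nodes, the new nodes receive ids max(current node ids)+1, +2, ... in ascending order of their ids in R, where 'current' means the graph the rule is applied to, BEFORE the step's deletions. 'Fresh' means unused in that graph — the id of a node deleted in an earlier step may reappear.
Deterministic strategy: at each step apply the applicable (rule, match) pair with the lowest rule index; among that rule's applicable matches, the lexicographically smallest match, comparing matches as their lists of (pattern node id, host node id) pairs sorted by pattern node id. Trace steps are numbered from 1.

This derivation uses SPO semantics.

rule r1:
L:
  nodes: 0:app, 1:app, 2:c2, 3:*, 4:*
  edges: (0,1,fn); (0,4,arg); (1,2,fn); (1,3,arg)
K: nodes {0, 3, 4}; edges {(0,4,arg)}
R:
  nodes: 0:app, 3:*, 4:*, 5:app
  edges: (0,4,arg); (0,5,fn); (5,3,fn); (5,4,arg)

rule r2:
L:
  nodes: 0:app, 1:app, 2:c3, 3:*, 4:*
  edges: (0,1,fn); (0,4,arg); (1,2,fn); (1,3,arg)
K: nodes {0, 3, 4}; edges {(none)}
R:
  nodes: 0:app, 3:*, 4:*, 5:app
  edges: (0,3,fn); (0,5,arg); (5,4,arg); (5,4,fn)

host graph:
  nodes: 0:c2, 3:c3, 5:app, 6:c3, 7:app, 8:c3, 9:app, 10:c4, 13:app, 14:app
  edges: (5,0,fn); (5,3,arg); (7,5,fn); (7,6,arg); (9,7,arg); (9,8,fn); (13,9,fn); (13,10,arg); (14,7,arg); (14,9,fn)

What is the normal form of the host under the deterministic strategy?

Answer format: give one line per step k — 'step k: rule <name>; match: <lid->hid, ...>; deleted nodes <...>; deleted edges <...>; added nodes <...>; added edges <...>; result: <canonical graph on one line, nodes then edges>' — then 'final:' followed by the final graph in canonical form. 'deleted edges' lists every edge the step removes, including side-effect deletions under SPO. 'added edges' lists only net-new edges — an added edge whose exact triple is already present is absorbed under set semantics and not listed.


step 1: rule r1; match: 0->7, 1->5, 2->0, 3->3, 4->6; deleted nodes 0, 5; deleted edges (5,0,fn); (5,3,arg); (7,5,fn); added nodes 15; added edges (7,15,fn); (15,3,fn); (15,6,arg); result: nodes: 3:c3, 6:c3, 7:app, 8:c3, 9:app, 10:c4, 13:app, 14:app, 15:app edges: (7,6,arg); (7,15,fn); (9,7,arg); (9,8,fn); (13,9,fn); (13,10,arg); (14,7,arg); (14,9,fn); (15,3,fn); (15,6,arg)
step 2: rule r2; match: 0->13, 1->9, 2->8, 3->7, 4->10; deleted nodes 8, 9; deleted edges (9,7,arg); (9,8,fn); (13,9,fn); (13,10,arg); (14,9,fn); added nodes 16; added edges (13,7,fn); (13,16,arg); (16,10,arg); (16,10,fn); result: nodes: 3:c3, 6:c3, 7:app, 10:c4, 13:app, 14:app, 15:app, 16:app edges: (7,6,arg); (7,15,fn); (13,7,fn); (13,16,arg); (14,7,arg); (15,3,fn); (15,6,arg); (16,10,arg); (16,10,fn)
final:
nodes: 3:c3, 6:c3, 7:app, 10:c4, 13:app, 14:app, 15:app, 16:app
edges: (7,6,arg); (7,15,fn); (13,7,fn); (13,16,arg); (14,7,arg); (15,3,fn); (15,6,arg); (16,10,arg); (16,10,fn)


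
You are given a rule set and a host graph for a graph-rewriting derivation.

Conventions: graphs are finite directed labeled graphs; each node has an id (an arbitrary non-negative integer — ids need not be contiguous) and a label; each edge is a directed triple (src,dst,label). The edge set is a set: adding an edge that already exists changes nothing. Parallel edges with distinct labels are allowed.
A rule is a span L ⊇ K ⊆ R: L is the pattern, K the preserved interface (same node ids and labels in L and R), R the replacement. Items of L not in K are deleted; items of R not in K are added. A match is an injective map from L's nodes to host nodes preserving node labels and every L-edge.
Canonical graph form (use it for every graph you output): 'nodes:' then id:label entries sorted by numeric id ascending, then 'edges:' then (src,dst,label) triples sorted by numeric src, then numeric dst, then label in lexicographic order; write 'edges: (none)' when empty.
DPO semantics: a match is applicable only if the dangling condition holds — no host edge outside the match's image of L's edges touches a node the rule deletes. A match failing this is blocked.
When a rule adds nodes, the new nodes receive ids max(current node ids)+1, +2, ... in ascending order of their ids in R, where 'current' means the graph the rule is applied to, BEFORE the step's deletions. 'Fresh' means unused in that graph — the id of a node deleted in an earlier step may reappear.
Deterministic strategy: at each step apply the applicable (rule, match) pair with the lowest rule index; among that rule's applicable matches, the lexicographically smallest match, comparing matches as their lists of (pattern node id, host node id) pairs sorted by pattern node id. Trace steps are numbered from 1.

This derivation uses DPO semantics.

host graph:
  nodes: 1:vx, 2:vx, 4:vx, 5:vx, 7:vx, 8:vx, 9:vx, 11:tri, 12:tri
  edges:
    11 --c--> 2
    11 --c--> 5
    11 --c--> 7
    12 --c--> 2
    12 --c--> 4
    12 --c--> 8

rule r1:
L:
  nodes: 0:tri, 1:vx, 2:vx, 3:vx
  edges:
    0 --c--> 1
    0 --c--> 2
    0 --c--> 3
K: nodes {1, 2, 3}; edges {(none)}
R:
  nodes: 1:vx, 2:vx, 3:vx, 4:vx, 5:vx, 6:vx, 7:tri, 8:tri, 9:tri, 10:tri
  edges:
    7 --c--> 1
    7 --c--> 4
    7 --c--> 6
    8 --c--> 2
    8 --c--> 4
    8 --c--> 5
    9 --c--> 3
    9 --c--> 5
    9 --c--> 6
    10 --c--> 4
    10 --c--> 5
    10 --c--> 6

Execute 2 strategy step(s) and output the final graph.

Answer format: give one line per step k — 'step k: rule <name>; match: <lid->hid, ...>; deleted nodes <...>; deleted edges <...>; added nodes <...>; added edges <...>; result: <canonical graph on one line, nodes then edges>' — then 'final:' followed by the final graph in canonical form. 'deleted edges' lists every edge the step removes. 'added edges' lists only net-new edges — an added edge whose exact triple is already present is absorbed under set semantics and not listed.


step 1: rule r1; match: 0->11, 1->2, 2->5, 3->7; deleted nodes 11; deleted edges (11,2,c); (11,5,c); (11,7,c); added nodes 13, 14, 15, 16, 17, 18, 19; added edges (16,2,c); (16,13,c); (16,15,c); (17,5,c); (17,13,c); (17,14,c); (18,7,c); (18,14,c); (18,15,c); (19,13,c); (19,14,c); (19,15,c); result: nodes: 1:vx, 2:vx, 4:vx, 5:vx, 7:vx, 8:vx, 9:vx, 12:tri, 13:vx, 14:vx, 15:vx, 16:tri, 17:tri, 18:tri, 19:tri edges: (12,2,c); (12,4,c); (12,8,c); (16,2,c); (16,13,c); (16,15,c); (17,5,c); (17,13,c); (17,14,c); (18,7,c); (18,14,c); (18,15,c); (19,13,c); (19,14,c); (19,15,c)
step 2: rule r1; match: 0->12, 1->2, 2->4, 3->8; deleted nodes 12; deleted edges (12,2,c); (12,4,c); (12,8,c); added nodes 20, 21, 22, 23, 24, 25, 26; added edges (23,2,c); (23,20,c); (23,22,c); (24,4,c); (24,20,c); (24,21,c); (25,8,c); (25,21,c); (25,22,c); (26,20,c); (26,21,c); (26,22,c); result: nodes: 1:vx, 2:vx, 4:vx, 5:vx, 7:vx, 8:vx, 9:vx, 13:vx, 14:vx, 15:vx, 16:tri, 17:tri, 18:tri, 19:tri, 20:vx, 21:vx, 22:vx, 23:tri, 24:tri, 25:tri, 26:tri edges: (16,2,c); (16,13,c); (16,15,c); (17,5,c); (17,13,c); (17,14,c); (18,7,c); (18,14,c); (18,15,c); (19,13,c); (19,14,c); (19,15,c); (23,2,c); (23,20,c); (23,22,c); (24,4,c); (24,20,c); (24,21,c); (25,8,c); (25,21,c); (25,22,c); (26,20,c); (26,21,c); (26,22,c)
final:
nodes: 1:vx, 2:vx, 4:vx, 5:vx, 7:vx, 8:vx, 9:vx, 13:vx, 14:vx, 15:vx, 16:tri, 17:tri, 18:tri, 19:tri, 20:vx, 21:vx, 22:vx, 23:tri, 24:tri, 25:tri, 26:tri
edges: (16,2,c); (16,13,c); (16,15,c); (17,5,c); (17,13,c); (17,14,c); (18,7,c); (18,14,c); (18,15,c); (19,13,c); (19,14,c); (19,15,c); (23,2,c); (23,20,c); (23,22,c); (24,4,c); (24,20,c); (24,21,c); (25,8,c); (25,21,c); (25,22,c); (26,20,c); (26,21,c); (26,22,c)


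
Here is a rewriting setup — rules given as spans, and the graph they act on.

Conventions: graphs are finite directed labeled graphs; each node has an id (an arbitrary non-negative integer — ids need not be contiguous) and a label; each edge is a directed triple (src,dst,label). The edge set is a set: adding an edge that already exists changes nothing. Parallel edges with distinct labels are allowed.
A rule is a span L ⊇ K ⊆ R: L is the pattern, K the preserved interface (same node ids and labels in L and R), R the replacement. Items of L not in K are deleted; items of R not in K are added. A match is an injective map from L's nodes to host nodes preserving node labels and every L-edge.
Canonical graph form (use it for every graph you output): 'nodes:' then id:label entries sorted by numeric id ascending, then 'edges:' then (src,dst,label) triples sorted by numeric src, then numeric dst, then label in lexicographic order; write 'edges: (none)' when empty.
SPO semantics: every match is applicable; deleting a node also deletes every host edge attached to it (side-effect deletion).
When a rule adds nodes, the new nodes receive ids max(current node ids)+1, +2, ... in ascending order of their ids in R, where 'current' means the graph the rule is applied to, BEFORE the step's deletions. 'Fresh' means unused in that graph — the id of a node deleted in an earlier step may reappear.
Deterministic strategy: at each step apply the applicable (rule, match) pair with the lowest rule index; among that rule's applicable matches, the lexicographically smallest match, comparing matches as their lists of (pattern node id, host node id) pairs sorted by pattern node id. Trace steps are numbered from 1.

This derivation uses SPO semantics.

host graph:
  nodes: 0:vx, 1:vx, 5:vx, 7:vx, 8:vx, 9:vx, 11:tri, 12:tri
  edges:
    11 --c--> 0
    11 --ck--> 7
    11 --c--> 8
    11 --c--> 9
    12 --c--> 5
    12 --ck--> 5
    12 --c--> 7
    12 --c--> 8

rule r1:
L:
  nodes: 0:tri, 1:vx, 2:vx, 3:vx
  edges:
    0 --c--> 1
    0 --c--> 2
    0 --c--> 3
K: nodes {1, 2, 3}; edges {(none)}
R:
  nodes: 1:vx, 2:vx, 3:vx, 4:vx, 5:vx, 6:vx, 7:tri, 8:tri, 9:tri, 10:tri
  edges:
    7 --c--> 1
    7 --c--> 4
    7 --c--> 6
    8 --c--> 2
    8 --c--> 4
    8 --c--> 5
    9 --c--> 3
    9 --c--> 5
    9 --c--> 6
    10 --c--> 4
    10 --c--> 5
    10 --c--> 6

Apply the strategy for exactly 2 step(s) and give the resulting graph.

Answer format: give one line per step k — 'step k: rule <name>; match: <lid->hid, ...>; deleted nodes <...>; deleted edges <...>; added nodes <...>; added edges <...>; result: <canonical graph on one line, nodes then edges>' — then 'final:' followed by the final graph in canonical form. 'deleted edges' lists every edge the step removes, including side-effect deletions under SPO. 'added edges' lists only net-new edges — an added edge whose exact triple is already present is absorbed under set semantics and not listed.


step 1: rule r1; match: 0->11, 1->0, 2->8, 3->9; deleted nodes 11; deleted edges (11,0,c); (11,7,ck); (11,8,c); (11,9,c); added nodes 13, 14, 15, 16, 17, 18, 19; added edges (16,0,c); (16,13,c); (16,15,c); (17,8,c); (17,13,c); (17,14,c); (18,9,c); (18,14,c); (18,15,c); (19,13,c); (19,14,c); (19,15,c); result: nodes: 0:vx, 1:vx, 5:vx, 7:vx, 8:vx, 9:vx, 12:tri, 13:vx, 14:vx, 15:vx, 16:tri, 17:tri, 18:tri, 19:tri edges: (12,5,c); (12,5,ck); (12,7,c); (12,8,c); (16,0,c); (16,13,c); (16,15,c); (17,8,c); (17,13,c); (17,14,c); (18,9,c); (18,14,c); (18,15,c); (19,13,c); (19,14,c); (19,15,c)
step 2: rule r1; match: 0->12, 1->5, 2->7, 3->8; deleted nodes 12; deleted edges (12,5,c); (12,5,ck); (12,7,c); (12,8,c); added nodes 20, 21, 22, 23, 24, 25, 26; added edges (23,5,c); (23,20,c); (23,22,c); (24,7,c); (24,20,c); (24,21,c); (25,8,c); (25,21,c); (25,22,c); (26,20,c); (26,21,c); (26,22,c); result: nodes: 0:vx, 1:vx, 5:vx, 7:vx, 8:vx, 9:vx, 13:vx, 14:vx, 15:vx, 16:tri, 17:tri, 18:tri, 19:tri, 20:vx, 21:vx, 22:vx, 23:tri, 24:tri, 25:tri, 26:tri edges: (16,0,c); (16,13,c); (16,15,c); (17,8,c); (17,13,c); (17,14,c); (18,9,c); (18,14,c); (18,15,c); (19,13,c); (19,14,c); (19,15,c); (23,5,c); (23,20,c); (23,22,c); (24,7,c); (24,20,c); (24,21,c); (25,8,c); (25,21,c); (25,22,c); (26,20,c); (26,21,c); (26,22,c)
final:
nodes: 0:vx, 1:vx, 5:vx, 7:vx, 8:vx, 9:vx, 13:vx, 14:vx, 15:vx, 16:tri, 17:tri, 18:tri, 19:tri, 20:vx, 21:vx, 22:vx, 23:tri, 24:tri, 25:tri, 26:tri
edges: (16,0,c); (16,13,c); (16,15,c); (17,8,c); (17,13,c); (17,14,c); (18,9,c); (18,14,c); (18,15,c); (19,13,c); (19,14,c); (19,15,c); (23,5,c); (23,20,c); (23,22,c); (24,7,c); (24,20,c); (24,21,c); (25,8,c); (25,21,c); (25,22,c); (26,20,c); (26,21,c); (26,22,c)


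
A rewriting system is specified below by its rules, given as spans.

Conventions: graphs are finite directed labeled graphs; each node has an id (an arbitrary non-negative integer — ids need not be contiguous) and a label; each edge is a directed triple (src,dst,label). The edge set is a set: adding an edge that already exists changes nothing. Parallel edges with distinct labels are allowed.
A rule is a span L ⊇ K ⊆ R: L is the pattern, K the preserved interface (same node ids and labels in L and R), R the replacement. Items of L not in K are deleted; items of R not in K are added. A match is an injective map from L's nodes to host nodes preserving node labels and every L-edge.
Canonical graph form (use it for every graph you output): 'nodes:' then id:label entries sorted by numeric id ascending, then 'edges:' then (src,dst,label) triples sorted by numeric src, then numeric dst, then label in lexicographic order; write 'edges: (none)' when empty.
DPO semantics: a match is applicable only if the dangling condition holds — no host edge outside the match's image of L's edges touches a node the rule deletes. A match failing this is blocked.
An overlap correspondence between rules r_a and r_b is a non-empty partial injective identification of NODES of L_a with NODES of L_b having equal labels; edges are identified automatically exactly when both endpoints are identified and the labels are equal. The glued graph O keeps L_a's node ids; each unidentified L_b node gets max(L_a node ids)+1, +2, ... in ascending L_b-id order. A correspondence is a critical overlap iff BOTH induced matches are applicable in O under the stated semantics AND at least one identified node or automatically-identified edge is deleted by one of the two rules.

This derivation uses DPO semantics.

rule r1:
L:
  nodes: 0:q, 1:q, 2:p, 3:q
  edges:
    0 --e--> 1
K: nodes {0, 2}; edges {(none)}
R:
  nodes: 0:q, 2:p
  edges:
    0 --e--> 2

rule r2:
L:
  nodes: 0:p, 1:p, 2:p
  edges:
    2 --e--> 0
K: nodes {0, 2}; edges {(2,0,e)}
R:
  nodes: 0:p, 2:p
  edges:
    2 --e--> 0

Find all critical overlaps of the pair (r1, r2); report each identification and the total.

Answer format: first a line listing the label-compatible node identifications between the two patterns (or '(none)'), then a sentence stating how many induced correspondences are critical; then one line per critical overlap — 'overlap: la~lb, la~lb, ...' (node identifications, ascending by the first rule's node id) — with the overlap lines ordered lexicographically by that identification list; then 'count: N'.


label-compatible node identifications between L(r1) and L(r2): 2~0, 2~1, 2~2
1 of the induced correspondences is a critical overlap of r1 and r2.
overlap: 2~1
count: 1


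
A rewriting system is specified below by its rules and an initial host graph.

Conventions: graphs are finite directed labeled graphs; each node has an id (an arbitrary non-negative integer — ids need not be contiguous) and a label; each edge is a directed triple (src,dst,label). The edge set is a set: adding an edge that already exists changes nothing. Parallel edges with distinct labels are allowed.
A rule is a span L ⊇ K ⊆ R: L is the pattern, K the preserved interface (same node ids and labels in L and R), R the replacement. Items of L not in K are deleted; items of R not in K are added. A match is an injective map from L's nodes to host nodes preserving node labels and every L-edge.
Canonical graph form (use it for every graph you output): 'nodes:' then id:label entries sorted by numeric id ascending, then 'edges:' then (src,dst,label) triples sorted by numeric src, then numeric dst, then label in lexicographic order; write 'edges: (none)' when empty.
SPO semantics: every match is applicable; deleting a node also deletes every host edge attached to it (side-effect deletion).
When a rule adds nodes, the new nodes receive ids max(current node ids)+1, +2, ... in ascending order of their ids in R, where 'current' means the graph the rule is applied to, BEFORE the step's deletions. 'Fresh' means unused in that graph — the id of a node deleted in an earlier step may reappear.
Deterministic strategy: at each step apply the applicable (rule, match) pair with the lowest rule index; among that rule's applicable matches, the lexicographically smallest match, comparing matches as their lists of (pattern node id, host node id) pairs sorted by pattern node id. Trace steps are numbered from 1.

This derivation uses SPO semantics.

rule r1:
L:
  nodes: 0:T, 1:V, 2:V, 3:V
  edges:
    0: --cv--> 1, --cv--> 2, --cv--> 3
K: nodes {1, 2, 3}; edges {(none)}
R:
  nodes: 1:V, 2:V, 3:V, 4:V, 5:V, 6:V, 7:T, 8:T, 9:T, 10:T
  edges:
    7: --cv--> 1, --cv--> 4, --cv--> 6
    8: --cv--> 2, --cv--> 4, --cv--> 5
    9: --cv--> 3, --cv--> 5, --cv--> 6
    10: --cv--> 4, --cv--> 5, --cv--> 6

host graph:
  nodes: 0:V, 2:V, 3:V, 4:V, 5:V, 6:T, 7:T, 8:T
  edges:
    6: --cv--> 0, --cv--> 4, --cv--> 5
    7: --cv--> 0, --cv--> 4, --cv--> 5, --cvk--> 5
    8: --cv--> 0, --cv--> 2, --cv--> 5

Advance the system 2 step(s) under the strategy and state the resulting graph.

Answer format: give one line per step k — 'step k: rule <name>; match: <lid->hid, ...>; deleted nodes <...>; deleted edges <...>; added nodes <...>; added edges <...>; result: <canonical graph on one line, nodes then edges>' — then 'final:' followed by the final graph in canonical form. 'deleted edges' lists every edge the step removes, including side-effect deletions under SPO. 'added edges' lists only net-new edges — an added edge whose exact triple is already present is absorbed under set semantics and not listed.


step 1: rule r1; match: 0->6, 1->0, 2->4, 3->5; deleted nodes 6; deleted edges (6,0,cv); (6,4,cv); (6,5,cv); added nodes 9, 10, 11, 12, 13, 14, 15; added edges (12,0,cv); (12,9,cv); (12,11,cv); (13,4,cv); (13,9,cv); (13,10,cv); (14,5,cv); (14,10,cv); (14,11,cv); (15,9,cv); (15,10,cv); (15,11,cv); result: nodes: 0:V, 2:V, 3:V, 4:V, 5:V, 7:T, 8:T, 9:V, 10:V, 11:V, 12:T, 13:T, 14:T, 15:T edges: (7,0,cv); (7,4,cv); (7,5,cv); (7,5,cvk); (8,0,cv); (8,2,cv); (8,5,cv); (12,0,cv); (12,9,cv); (12,11,cv); (13,4,cv); (13,9,cv); (13,10,cv); (14,5,cv); (14,10,cv); (14,11,cv); (15,9,cv); (15,10,cv); (15,11,cv)
step 2: rule r1; match: 0->7, 1->0, 2->4, 3->5; deleted nodes 7; deleted edges (7,0,cv); (7,4,cv); (7,5,cv); (7,5,cvk); added nodes 16, 17, 18, 19, 20, 21, 22; added edges (19,0,cv); (19,16,cv); (19,18,cv); (20,4,cv); (20,16,cv); (20,17,cv); (21,5,cv); (21,17,cv); (21,18,cv); (22,16,cv); (22,17,cv); (22,18,cv); result: nodes: 0:V, 2:V, 3:V, 4:V, 5:V, 8:T, 9:V, 10:V, 11:V, 12:T, 13:T, 14:T, 15:T, 16:V, 17:V, 18:V, 19:T, 20:T, 21:T, 22:T edges: (8,0,cv); (8,2,cv); (8,5,cv); (12,0,cv); (12,9,cv); (12,11,cv); (13,4,cv); (13,9,cv); (13,10,cv); (14,5,cv); (14,10,cv); (14,11,cv); (15,9,cv); (15,10,cv); (15,11,cv); (19,0,cv); (19,16,cv); (19,18,cv); (20,4,cv); (20,16,cv); (20,17,cv); (21,5,cv); (21,17,cv); (21,18,cv); (22,16,cv); (22,17,cv); (22,18,cv)
final:
nodes: 0:V, 2:V, 3:V, 4:V, 5:V, 8:T, 9:V, 10:V, 11:V, 12:T, 13:T, 14:T, 15:T, 16:V, 17:V, 18:V, 19:T, 20:T, 21:T, 22:T
edges: (8,0,cv); (8,2,cv); (8,5,cv); (12,0,cv); (12,9,cv); (12,11,cv); (13,4,cv); (13,9,cv); (13,10,cv); (14,5,cv); (14,10,cv); (14,11,cv); (15,9,cv); (15,10,cv); (15,11,cv); (19,0,cv); (19,16,cv); (19,18,cv); (20,4,cv); (20,16,cv); (20,17,cv); (21,5,cv); (21,17,cv); (21,18,cv); (22,16,cv); (22,17,cv); (22,18,cv)


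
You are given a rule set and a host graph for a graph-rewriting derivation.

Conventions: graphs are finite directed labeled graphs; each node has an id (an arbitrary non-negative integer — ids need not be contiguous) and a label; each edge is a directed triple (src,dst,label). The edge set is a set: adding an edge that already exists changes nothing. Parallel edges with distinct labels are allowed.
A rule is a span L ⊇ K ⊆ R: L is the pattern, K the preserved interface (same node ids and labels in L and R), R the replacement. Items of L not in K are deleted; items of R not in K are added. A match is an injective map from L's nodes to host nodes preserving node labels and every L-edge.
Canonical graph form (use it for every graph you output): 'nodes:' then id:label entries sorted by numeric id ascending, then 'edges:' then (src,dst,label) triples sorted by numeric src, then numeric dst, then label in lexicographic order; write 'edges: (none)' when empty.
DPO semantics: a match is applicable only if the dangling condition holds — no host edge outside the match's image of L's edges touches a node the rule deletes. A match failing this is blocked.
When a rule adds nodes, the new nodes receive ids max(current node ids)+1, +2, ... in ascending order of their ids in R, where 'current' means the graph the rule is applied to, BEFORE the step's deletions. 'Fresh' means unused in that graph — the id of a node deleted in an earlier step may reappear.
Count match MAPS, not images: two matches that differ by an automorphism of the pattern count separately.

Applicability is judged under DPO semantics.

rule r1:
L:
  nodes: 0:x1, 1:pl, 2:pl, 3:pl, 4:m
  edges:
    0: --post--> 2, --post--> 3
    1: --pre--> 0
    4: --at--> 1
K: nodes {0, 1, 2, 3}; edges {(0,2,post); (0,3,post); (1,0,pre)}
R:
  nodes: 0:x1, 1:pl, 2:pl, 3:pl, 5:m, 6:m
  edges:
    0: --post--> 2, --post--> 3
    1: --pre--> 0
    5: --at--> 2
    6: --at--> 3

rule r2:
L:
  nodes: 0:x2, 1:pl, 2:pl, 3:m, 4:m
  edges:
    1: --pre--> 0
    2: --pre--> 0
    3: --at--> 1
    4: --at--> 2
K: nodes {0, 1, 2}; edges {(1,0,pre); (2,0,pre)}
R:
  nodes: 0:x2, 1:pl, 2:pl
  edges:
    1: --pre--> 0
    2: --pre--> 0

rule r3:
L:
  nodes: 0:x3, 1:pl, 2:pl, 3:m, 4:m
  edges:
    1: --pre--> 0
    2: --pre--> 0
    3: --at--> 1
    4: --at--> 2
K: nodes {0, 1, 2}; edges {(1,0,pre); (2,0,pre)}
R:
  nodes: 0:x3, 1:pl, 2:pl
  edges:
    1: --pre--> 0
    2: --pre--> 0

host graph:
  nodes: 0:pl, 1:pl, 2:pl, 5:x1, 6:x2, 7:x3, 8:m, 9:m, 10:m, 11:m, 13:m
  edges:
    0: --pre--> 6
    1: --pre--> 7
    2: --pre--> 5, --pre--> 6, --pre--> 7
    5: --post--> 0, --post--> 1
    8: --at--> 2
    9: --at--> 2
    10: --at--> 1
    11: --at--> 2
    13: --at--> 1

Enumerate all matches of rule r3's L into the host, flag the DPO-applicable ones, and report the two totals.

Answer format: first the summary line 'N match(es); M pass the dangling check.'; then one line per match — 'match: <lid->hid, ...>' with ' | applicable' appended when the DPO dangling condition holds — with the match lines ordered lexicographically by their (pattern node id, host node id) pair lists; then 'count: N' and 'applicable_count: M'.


12 match(es); 12 pass the dangling check.
match: 0->7, 1->1, 2->2, 3->10, 4->8 | applicable
match: 0->7, 1->1, 2->2, 3->10, 4->9 | applicable
match: 0->7, 1->1, 2->2, 3->10, 4->11 | applicable
match: 0->7, 1->1, 2->2, 3->13, 4->8 | applicable
match: 0->7, 1->1, 2->2, 3->13, 4->9 | applicable
match: 0->7, 1->1, 2->2, 3->13, 4->11 | applicable
match: 0->7, 1->2, 2->1, 3->8, 4->10 | applicable
match: 0->7, 1->2, 2->1, 3->8, 4->13 | applicable
match: 0->7, 1->2, 2->1, 3->9, 4->10 | applicable
match: 0->7, 1->2, 2->1, 3->9, 4->13 | applicable
match: 0->7, 1->2, 2->1, 3->11, 4->10 | applicable
match: 0->7, 1->2, 2->1, 3->11, 4->13 | applicable
count: 12
applicable_count: 12


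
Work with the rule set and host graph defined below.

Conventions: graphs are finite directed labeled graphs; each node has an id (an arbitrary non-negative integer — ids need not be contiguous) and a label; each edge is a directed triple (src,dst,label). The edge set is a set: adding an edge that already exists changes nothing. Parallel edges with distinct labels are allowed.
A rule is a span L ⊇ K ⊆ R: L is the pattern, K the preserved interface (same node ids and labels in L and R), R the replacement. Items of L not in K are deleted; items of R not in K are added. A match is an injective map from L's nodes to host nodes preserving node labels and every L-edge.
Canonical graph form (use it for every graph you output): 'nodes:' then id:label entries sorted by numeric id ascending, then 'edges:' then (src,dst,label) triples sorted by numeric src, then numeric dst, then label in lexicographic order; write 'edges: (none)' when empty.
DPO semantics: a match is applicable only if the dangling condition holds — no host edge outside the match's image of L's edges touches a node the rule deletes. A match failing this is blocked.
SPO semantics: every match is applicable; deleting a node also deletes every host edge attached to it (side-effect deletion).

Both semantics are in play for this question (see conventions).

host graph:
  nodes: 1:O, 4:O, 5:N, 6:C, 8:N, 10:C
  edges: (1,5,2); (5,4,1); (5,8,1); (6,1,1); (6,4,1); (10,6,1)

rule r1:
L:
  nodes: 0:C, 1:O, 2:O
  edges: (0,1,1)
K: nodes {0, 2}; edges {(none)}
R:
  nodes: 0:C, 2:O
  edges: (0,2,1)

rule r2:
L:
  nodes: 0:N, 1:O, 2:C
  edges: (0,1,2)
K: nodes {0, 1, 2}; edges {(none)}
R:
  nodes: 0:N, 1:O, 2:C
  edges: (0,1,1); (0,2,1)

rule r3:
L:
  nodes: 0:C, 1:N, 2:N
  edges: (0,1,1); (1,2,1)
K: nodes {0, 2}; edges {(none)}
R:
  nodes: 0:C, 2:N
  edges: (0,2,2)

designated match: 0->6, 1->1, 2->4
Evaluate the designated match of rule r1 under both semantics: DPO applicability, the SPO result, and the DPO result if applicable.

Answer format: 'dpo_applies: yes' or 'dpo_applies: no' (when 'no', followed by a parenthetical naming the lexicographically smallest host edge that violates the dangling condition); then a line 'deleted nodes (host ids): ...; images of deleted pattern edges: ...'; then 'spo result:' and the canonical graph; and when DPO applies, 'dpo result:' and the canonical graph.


dpo_applies: no
(the rule deletes node 1, which keeps host edge (1,5,2) outside the match image — the dangling condition fails, DPO blocks; SPO proceeds and side-deletes such edges)
deleted nodes (host ids): 1; images of deleted pattern edges: (6,1,1)
spo result:
nodes: 4:O, 5:N, 6:C, 8:N, 10:C
edges: (5,4,1); (5,8,1); (6,4,1); (10,6,1)


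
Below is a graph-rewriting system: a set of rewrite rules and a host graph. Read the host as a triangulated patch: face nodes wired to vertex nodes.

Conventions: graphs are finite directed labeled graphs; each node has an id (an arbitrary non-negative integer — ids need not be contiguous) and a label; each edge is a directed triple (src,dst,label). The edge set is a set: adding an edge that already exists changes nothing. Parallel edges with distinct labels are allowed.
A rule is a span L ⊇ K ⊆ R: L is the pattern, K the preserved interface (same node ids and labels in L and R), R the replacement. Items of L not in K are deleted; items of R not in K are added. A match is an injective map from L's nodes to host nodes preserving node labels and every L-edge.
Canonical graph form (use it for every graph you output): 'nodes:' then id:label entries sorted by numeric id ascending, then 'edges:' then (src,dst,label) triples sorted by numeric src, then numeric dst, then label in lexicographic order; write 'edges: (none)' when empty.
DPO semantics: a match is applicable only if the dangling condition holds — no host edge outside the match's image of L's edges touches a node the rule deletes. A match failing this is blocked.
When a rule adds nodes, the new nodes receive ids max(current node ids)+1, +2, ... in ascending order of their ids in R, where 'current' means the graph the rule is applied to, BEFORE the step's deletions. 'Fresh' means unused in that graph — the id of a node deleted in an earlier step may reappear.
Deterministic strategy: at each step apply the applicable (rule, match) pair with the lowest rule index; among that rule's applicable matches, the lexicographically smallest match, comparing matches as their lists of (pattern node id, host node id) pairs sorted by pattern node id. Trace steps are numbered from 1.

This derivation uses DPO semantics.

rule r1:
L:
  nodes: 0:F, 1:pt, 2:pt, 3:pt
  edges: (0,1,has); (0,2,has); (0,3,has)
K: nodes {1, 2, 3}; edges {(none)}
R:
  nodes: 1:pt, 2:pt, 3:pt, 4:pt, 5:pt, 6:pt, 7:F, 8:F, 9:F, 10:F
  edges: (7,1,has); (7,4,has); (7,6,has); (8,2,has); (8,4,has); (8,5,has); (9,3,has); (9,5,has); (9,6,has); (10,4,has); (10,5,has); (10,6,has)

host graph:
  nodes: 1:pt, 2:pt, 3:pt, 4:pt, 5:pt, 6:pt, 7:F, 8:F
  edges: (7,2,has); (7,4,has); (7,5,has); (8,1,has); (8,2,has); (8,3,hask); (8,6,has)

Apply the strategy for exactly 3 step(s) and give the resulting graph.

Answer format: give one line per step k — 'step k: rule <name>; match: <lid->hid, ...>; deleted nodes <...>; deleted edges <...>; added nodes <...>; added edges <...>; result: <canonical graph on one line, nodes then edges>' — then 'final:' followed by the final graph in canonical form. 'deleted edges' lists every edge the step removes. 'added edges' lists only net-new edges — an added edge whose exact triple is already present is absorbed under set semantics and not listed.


step 1: rule r1; match: 0->7, 1->2, 2->4, 3->5; deleted nodes 7; deleted edges (7,2,has); (7,4,has); (7,5,has); added nodes 9, 10, 11, 12, 13, 14, 15; added edges (12,2,has); (12,9,has); (12,11,has); (13,4,has); (13,9,has); (13,10,has); (14,5,has); (14,10,has); (14,11,has); (15,9,has); (15,10,has); (15,11,has); result: nodes: 1:pt, 2:pt, 3:pt, 4:pt, 5:pt, 6:pt, 8:F, 9:pt, 10:pt, 11:pt, 12:F, 13:F, 14:F, 15:F edges: (8,1,has); (8,2,has); (8,3,hask); (8,6,has); (12,2,has); (12,9,has); (12,11,has); (13,4,has); (13,9,has); (13,10,has); (14,5,has); (14,10,has); (14,11,has); (15,9,has); (15,10,has); (15,11,has)
step 2: rule r1; match: 0->12, 1->2, 2->9, 3->11; deleted nodes 12; deleted edges (12,2,has); (12,9,has); (12,11,has); added nodes 16, 17, 18, 19, 20, 21, 22; added edges (19,2,has); (19,16,has); (19,18,has); (20,9,has); (20,16,has); (20,17,has); (21,11,has); (21,17,has); (21,18,has); (22,16,has); (22,17,has); (22,18,has); result: nodes: 1:pt, 2:pt, 3:pt, 4:pt, 5:pt, 6:pt, 8:F, 9:pt, 10:pt, 11:pt, 13:F, 14:F, 15:F, 16:pt, 17:pt, 18:pt, 19:F, 20:F, 21:F, 22:F edges: (8,1,has); (8,2,has); (8,3,hask); (8,6,has); (13,4,has); (13,9,has); (13,10,has); (14,5,has); (14,10,has); (14,11,has); (15,9,has); (15,10,has); (15,11,has); (19,2,has); (19,16,has); (19,18,has); (20,9,has); (20,16,has); (20,17,has); (21,11,has); (21,17,has); (21,18,has); (22,16,has); (22,17,has); (22,18,has)
step 3: rule r1; match: 0->13, 1->4, 2->9, 3->10; deleted nodes 13; deleted edges (13,4,has); (13,9,has); (13,10,has); added nodes 23, 24, 25, 26, 27, 28, 29; added edges (26,4,has); (26,23,has); (26,25,has); (27,9,has); (27,23,has); (27,24,has); (28,10,has); (28,24,has); (28,25,has); (29,23,has); (29,24,has); (29,25,has); result: nodes: 1:pt, 2:pt, 3:pt, 4:pt, 5:pt, 6:pt, 8:F, 9:pt, 10:pt, 11:pt, 14:F, 15:F, 16:pt, 17:pt, 18:pt, 19:F, 20:F, 21:F, 22:F, 23:pt, 24:pt, 25:pt, 26:F, 27:F, 28:F, 29:F edges: (8,1,has); (8,2,has); (8,3,hask); (8,6,has); (14,5,has); (14,10,has); (14,11,has); (15,9,has); (15,10,has); (15,11,has); (19,2,has); (19,16,has); (19,18,has); (20,9,has); (20,16,has); (20,17,has); (21,11,has); (21,17,has); (21,18,has); (22,16,has); (22,17,has); (22,18,has); (26,4,has); (26,23,has); (26,25,has); (27,9,has); (27,23,has); (27,24,has); (28,10,has); (28,24,has); (28,25,has); (29,23,has); (29,24,has); (29,25,has)
final:
nodes: 1:pt, 2:pt, 3:pt, 4:pt, 5:pt, 6:pt, 8:F, 9:pt, 10:pt, 11:pt, 14:F, 15:F, 16:pt, 17:pt, 18:pt, 19:F, 20:F, 21:F, 22:F, 23:pt, 24:pt, 25:pt, 26:F, 27:F, 28:F, 29:F
edges: (8,1,has); (8,2,has); (8,3,hask); (8,6,has); (14,5,has); (14,10,has); (14,11,has); (15,9,has); (15,10,has); (15,11,has); (19,2,has); (19,16,has); (19,18,has); (20,9,has); (20,16,has); (20,17,has); (21,11,has); (21,17,has); (21,18,has); (22,16,has); (22,17,has); (22,18,has); (26,4,has); (26,23,has); (26,25,has); (27,9,has); (27,23,has); (27,24,has); (28,10,has); (28,24,has); (28,25,has); (29,23,has); (29,24,has); (29,25,has)


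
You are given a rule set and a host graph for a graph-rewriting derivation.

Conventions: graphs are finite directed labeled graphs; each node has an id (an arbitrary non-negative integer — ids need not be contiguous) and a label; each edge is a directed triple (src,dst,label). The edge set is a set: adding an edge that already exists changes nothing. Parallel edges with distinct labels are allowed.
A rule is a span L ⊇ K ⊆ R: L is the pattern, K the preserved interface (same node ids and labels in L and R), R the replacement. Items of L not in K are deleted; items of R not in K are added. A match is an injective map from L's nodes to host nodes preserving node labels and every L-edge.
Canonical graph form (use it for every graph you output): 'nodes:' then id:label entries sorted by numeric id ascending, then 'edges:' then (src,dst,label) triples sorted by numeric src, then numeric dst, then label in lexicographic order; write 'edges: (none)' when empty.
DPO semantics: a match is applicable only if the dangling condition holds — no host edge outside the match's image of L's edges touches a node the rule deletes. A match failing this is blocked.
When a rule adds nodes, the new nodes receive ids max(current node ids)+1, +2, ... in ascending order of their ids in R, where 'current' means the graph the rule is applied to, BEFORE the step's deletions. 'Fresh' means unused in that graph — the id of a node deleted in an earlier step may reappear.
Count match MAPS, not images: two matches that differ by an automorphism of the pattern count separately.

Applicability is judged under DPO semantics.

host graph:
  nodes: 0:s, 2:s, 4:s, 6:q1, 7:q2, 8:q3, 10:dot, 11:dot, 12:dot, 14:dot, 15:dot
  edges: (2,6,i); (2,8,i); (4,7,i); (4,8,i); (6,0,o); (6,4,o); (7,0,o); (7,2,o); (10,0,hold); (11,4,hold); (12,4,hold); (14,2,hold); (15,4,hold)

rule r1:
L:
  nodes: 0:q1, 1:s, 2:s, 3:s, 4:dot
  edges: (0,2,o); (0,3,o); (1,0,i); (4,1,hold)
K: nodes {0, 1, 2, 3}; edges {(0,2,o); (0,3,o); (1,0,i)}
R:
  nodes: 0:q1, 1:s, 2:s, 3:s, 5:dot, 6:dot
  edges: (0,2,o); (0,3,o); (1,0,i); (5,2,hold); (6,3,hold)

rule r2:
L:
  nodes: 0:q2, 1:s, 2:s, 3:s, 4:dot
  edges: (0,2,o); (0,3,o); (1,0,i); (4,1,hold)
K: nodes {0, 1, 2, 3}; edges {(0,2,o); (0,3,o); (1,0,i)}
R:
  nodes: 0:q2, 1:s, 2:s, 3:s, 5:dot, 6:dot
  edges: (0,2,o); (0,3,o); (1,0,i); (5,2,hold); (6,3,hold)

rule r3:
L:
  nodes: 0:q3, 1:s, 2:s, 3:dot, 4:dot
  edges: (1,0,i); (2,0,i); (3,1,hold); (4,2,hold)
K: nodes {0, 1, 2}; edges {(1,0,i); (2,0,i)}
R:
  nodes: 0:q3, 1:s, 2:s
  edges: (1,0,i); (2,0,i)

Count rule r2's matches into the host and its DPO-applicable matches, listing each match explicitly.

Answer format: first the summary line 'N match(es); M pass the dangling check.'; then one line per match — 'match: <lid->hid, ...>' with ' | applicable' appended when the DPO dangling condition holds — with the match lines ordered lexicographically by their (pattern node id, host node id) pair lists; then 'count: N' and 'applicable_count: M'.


6 match(es); 6 pass the dangling check.
match: 0->7, 1->4, 2->0, 3->2, 4->11 | applicable
match: 0->7, 1->4, 2->0, 3->2, 4->12 | applicable
match: 0->7, 1->4, 2->0, 3->2, 4->15 | applicable
match: 0->7, 1->4, 2->2, 3->0, 4->11 | applicable
match: 0->7, 1->4, 2->2, 3->0, 4->12 | applicable
match: 0->7, 1->4, 2->2, 3->0, 4->15 | applicable
count: 6
applicable_count: 6


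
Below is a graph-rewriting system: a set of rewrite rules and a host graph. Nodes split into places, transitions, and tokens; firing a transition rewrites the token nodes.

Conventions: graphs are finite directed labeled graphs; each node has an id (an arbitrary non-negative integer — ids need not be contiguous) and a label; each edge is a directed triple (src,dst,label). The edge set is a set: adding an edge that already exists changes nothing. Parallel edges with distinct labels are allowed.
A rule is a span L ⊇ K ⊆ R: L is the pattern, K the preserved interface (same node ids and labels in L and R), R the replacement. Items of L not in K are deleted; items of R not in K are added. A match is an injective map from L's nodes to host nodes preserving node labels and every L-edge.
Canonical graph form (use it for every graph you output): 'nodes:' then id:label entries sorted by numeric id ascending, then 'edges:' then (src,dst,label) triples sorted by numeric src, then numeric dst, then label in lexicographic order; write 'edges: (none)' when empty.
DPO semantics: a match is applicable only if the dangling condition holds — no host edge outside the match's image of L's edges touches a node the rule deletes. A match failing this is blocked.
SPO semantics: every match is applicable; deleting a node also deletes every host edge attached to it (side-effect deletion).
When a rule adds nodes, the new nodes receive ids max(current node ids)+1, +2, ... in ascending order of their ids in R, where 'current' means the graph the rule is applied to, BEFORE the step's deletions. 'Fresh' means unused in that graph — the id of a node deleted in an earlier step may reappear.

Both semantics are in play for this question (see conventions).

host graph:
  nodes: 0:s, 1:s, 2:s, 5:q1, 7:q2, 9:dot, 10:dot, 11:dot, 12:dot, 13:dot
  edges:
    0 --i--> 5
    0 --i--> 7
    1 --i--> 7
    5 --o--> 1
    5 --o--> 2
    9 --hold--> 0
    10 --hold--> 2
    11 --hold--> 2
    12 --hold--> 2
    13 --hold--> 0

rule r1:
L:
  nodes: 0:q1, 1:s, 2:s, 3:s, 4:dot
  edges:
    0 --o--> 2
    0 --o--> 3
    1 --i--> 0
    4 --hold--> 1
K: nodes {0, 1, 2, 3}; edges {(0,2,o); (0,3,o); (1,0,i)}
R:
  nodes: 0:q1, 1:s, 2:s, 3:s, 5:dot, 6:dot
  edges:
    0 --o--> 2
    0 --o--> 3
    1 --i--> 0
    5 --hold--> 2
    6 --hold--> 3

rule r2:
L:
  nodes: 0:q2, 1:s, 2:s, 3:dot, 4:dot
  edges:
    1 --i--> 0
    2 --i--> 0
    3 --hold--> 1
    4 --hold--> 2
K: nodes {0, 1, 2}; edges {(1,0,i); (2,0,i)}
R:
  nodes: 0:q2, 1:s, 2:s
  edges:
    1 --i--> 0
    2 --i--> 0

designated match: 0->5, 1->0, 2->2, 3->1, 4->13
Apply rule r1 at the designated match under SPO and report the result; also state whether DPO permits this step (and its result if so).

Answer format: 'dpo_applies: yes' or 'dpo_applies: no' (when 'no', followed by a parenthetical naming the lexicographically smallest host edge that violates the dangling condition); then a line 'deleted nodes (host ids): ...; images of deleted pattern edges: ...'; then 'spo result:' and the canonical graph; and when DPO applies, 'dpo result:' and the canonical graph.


dpo_applies: yes
deleted nodes (host ids): 13; images of deleted pattern edges: (13,0,hold)
spo result:
nodes: 0:s, 1:s, 2:s, 5:q1, 7:q2, 9:dot, 10:dot, 11:dot, 12:dot, 14:dot, 15:dot
edges: (0,5,i); (0,7,i); (1,7,i); (5,1,o); (5,2,o); (9,0,hold); (10,2,hold); (11,2,hold); (12,2,hold); (14,2,hold); (15,1,hold)
dpo result:
nodes: 0:s, 1:s, 2:s, 5:q1, 7:q2, 9:dot, 10:dot, 11:dot, 12:dot, 14:dot, 15:dot
edges: (0,5,i); (0,7,i); (1,7,i); (5,1,o); (5,2,o); (9,0,hold); (10,2,hold); (11,2,hold); (12,2,hold); (14,2,hold); (15,1,hold)


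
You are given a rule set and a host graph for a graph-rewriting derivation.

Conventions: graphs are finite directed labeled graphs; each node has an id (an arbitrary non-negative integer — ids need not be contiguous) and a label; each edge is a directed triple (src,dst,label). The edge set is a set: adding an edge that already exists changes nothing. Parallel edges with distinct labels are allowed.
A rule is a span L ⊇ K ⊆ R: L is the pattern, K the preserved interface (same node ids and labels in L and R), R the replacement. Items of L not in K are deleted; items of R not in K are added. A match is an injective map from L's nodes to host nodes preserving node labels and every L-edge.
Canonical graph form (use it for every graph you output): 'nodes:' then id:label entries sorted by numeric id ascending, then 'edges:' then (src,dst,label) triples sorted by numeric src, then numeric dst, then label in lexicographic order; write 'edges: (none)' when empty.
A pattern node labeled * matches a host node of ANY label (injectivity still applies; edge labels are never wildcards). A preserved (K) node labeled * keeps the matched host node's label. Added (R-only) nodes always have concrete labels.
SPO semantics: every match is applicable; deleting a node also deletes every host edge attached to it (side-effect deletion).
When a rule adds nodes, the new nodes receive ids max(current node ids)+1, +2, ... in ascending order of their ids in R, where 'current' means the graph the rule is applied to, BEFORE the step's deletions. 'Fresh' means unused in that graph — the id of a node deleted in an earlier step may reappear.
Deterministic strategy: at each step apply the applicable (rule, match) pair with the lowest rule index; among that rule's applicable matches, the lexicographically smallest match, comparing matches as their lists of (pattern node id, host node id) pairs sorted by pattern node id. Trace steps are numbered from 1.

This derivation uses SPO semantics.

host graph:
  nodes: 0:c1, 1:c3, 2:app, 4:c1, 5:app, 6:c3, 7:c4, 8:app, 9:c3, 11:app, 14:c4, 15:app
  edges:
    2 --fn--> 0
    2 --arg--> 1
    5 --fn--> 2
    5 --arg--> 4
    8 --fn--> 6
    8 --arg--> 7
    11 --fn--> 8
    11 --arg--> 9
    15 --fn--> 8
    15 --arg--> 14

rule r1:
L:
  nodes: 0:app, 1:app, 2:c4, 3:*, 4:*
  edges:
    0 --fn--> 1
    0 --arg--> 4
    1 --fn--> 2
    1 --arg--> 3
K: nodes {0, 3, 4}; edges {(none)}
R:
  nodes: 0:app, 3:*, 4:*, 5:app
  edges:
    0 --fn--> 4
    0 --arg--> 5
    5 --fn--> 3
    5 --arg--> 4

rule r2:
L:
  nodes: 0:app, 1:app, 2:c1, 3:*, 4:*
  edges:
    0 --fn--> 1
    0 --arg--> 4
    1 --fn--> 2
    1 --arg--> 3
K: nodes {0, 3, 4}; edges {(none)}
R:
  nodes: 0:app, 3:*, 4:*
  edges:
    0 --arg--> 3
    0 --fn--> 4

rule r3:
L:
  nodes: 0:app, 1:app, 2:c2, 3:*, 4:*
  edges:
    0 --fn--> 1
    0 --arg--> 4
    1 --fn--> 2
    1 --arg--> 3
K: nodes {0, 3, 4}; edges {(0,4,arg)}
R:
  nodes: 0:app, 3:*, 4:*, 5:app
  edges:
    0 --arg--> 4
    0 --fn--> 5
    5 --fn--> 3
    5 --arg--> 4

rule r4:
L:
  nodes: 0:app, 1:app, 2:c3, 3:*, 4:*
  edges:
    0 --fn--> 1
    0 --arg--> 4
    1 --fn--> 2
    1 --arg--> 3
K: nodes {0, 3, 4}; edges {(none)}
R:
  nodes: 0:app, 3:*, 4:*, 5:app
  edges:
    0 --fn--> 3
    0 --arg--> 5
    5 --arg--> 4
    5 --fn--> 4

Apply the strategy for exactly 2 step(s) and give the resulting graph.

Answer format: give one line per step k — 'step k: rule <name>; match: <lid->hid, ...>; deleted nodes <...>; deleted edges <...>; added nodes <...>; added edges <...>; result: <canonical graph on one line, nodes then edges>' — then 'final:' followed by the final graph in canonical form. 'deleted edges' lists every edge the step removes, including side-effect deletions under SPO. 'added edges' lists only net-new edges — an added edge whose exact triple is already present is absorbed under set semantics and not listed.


step 1: rule r2; match: 0->5, 1->2, 2->0, 3->1, 4->4; deleted nodes 0, 2; deleted edges (2,0,fn); (2,1,arg); (5,2,fn); (5,4,arg); added nodes (none); added edges (5,1,arg); (5,4,fn); result: nodes: 1:c3, 4:c1, 5:app, 6:c3, 7:c4, 8:app, 9:c3, 11:app, 14:c4, 15:app edges: (5,1,arg); (5,4,fn); (8,6,fn); (8,7,arg); (11,8,fn); (11,9,arg); (15,8,fn); (15,14,arg)
step 2: rule r4; match: 0->11, 1->8, 2->6, 3->7, 4->9; deleted nodes 6, 8; deleted edges (8,6,fn); (8,7,arg); (11,8,fn); (11,9,arg); (15,8,fn); added nodes 16; added edges (11,7,fn); (11,16,arg); (16,9,arg); (16,9,fn); result: nodes: 1:c3, 4:c1, 5:app, 7:c4, 9:c3, 11:app, 14:c4, 15:app, 16:app edges: (5,1,arg); (5,4,fn); (11,7,fn); (11,16,arg); (15,14,arg); (16,9,arg); (16,9,fn)
final:
nodes: 1:c3, 4:c1, 5:app, 7:c4, 9:c3, 11:app, 14:c4, 15:app, 16:app
edges: (5,1,arg); (5,4,fn); (11,7,fn); (11,16,arg); (15,14,arg); (16,9,arg); (16,9,fn)
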